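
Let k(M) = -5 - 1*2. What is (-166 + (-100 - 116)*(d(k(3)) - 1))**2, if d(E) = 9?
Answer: 3587236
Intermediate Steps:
k(M) = -7 (k(M) = -5 - 2 = -7)
(-166 + (-100 - 116)*(d(k(3)) - 1))**2 = (-166 + (-100 - 116)*(9 - 1))**2 = (-166 - 216*8)**2 = (-166 - 1728)**2 = (-1894)**2 = 3587236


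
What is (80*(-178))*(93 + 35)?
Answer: -1822720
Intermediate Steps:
(80*(-178))*(93 + 35) = -14240*128 = -1822720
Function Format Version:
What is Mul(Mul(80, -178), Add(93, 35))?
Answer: -1822720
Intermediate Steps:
Mul(Mul(80, -178), Add(93, 35)) = Mul(-14240, 128) = -1822720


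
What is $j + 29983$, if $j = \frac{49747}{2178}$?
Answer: $\frac{65352721}{2178} \approx 30006.0$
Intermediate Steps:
$j = \frac{49747}{2178}$ ($j = 49747 \cdot \frac{1}{2178} = \frac{49747}{2178} \approx 22.841$)
$j + 29983 = \frac{49747}{2178} + 29983 = \frac{65352721}{2178}$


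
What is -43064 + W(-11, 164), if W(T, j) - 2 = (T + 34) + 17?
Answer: -43022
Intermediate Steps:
W(T, j) = 53 + T (W(T, j) = 2 + ((T + 34) + 17) = 2 + ((34 + T) + 17) = 2 + (51 + T) = 53 + T)
-43064 + W(-11, 164) = -43064 + (53 - 11) = -43064 + 42 = -43022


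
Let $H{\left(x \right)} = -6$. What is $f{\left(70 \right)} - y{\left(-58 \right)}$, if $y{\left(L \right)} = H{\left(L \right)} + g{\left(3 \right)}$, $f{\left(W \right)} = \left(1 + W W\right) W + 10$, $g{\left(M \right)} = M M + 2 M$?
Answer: $343071$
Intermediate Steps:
$g{\left(M \right)} = M^{2} + 2 M$
$f{\left(W \right)} = 10 + W \left(1 + W^{2}\right)$ ($f{\left(W \right)} = \left(1 + W^{2}\right) W + 10 = W \left(1 + W^{2}\right) + 10 = 10 + W \left(1 + W^{2}\right)$)
$y{\left(L \right)} = 9$ ($y{\left(L \right)} = -6 + 3 \left(2 + 3\right) = -6 + 3 \cdot 5 = -6 + 15 = 9$)
$f{\left(70 \right)} - y{\left(-58 \right)} = \left(10 + 70 + 70^{3}\right) - 9 = \left(10 + 70 + 343000\right) - 9 = 343080 - 9 = 343071$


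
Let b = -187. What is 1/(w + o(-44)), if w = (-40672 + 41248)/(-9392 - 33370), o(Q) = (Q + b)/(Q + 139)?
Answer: -677065/1655457 ≈ -0.40899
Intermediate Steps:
o(Q) = (-187 + Q)/(139 + Q) (o(Q) = (Q - 187)/(Q + 139) = (-187 + Q)/(139 + Q))
w = -96/7127 (w = 576/(-42762) = 576*(-1/42762) = -96/7127 ≈ -0.013470)
1/(w + o(-44)) = 1/(-96/7127 + (-187 - 44)/(139 - 44)) = 1/(-96/7127 - 231/95) = 1/(-1655457/677065) = -677065/1655457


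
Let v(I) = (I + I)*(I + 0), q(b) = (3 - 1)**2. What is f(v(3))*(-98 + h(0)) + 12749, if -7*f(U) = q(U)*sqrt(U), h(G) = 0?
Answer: 12749 + 168*sqrt(2) ≈ 12987.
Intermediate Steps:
q(b) = 4 (q(b) = 2**2 = 4)
v(I) = 2*I**2 (v(I) = (2*I)*I = 2*I**2)
f(U) = -4*sqrt(U)/7
f(v(3))*(-98 + h(0)) + 12749 = (-4*3*sqrt(2)/7)*(-98 + 0) + 12749 = -4*3*sqrt(2)/7*(-98) + 12749 = -12*sqrt(2)/7*(-98) + 12749 = 168*sqrt(2) + 12749 = 12749 + 168*sqrt(2)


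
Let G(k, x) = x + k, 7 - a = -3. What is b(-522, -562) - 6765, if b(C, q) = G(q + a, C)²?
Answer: 1146711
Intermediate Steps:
a = 10 (a = 7 - 1*(-3) = 7 + 3 = 10)
G(k, x) = k + x
b(C, q) = (10 + C + q)² (b(C, q) = ((q + 10) + C)² = ((10 + q) + C)² = (10 + C + q)²)
b(-522, -562) - 6765 = (10 - 522 - 562)² - 6765 = (-1074)² - 6765 = 1153476 - 6765 = 1146711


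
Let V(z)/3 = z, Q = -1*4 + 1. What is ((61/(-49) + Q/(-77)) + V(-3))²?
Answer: 30261001/290521 ≈ 104.16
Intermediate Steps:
Q = -3 (Q = -4 + 1 = -3)
V(z) = 3*z
((61/(-49) + Q/(-77)) + V(-3))² = ((61/(-49) - 3/(-77)) + 3*(-3))² = ((61*(-1/49) - 3*(-1/77)) - 9)² = ((-61/49 + 3/77) - 9)² = (-650/539 - 9)² = (-5501/539)² = 30261001/290521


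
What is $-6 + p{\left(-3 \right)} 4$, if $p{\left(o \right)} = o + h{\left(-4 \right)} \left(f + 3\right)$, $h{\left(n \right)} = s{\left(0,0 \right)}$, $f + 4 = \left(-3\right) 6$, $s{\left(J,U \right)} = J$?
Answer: $-18$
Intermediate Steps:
$f = -22$ ($f = -4 - 18 = -22$)
$h{\left(n \right)} = 0$
$p{\left(o \right)} = o$ ($p{\left(o \right)} = o + 0 \left(-22 + 3\right) = o + 0 \left(-19\right) = o + 0 = o$)
$-6 + p{\left(-3 \right)} 4 = -6 - 12 = -18$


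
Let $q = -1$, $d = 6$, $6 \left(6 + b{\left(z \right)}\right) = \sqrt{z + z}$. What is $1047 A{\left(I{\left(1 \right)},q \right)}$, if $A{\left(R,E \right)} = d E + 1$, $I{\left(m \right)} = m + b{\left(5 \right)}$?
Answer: $-5235$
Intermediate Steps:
$b{\left(z \right)} = -6 + \frac{\sqrt{2} \sqrt{z}}{6}$ ($b{\left(z \right)} = -6 + \frac{\sqrt{z + z}}{6} = -6 + \frac{\sqrt{2 z}}{6} = -6 + \frac{\sqrt{2} \sqrt{z}}{6}$)
$I{\left(m \right)} = -6 + m + \frac{\sqrt{10}}{6}$ ($I{\left(m \right)} = m - \left(6 - \frac{\sqrt{2} \sqrt{5}}{6}\right) = m - \left(6 - \frac{\sqrt{10}}{6}\right) = -6 + m + \frac{\sqrt{10}}{6}$)
$A{\left(R,E \right)} = 1 + 6 E$ ($A{\left(R,E \right)} = 6 E + 1 = 1 + 6 E$)
$1047 A{\left(I{\left(1 \right)},q \right)} = 1047 \left(1 + 6 \left(-1\right)\right) = 1047 \left(1 - 6\right) = 1047 \left(-5\right) = -5235$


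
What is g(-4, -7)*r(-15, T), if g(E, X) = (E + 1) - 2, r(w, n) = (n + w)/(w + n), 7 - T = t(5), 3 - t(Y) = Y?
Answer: -5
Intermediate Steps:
t(Y) = 3 - Y
T = 9 (T = 7 - (3 - 1*5) = 7 - (3 - 5) = 7 - 1*(-2) = 7 + 2 = 9)
r(w, n) = 1 (r(w, n) = (n + w)/(n + w) = 1)
g(E, X) = -1 + E (g(E, X) = (1 + E) - 2 = -1 + E)
g(-4, -7)*r(-15, T) = (-1 - 4)*1 = -5*1 = -5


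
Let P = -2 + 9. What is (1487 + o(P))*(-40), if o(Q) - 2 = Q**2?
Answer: -61520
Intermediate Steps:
P = 7
o(Q) = 2 + Q**2
(1487 + o(P))*(-40) = (1487 + (2 + 7**2))*(-40) = (1487 + (2 + 49))*(-40) = (1487 + 51)*(-40) = 1538*(-40) = -61520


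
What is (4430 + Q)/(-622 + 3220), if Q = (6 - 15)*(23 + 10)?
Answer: 4133/2598 ≈ 1.5908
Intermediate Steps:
Q = -297 (Q = -9*33 = -297)
(4430 + Q)/(-622 + 3220) = (4430 - 297)/(-622 + 3220) = 4133/2598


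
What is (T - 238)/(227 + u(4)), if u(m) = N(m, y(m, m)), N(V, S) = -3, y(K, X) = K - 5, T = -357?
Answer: -85/32 ≈ -2.6563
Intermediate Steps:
y(K, X) = -5 + K
u(m) = -3
(T - 238)/(227 + u(4)) = (-357 - 238)/(227 - 3) = -595/224 = -595*1/224 = -85/32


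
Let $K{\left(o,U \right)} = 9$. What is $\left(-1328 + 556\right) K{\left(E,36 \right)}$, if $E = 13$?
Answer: $-6948$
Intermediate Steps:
$\left(-1328 + 556\right) K{\left(E,36 \right)} = \left(-1328 + 556\right) 9 = \left(-772\right) 9 = -6948$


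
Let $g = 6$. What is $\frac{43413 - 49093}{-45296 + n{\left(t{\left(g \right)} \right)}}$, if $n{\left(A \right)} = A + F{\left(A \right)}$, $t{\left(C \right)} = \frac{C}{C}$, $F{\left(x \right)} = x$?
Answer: $\frac{2840}{22647} \approx 0.1254$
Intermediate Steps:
$t{\left(C \right)} = 1$
$n{\left(A \right)} = 2 A$ ($n{\left(A \right)} = A + A = 2 A$)
$\frac{43413 - 49093}{-45296 + n{\left(t{\left(g \right)} \right)}} = \frac{43413 - 49093}{-45296 + 2 \cdot 1} = - \frac{5680}{-45296 + 2} = - \frac{5680}{-45294} = \left(-5680\right) \left(- \frac{1}{45294}\right) = \frac{2840}{22647}$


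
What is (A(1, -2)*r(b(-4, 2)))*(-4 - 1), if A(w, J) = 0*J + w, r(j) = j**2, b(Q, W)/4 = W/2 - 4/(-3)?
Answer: -3920/9 ≈ -435.56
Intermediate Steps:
b(Q, W) = 16/3 + 2*W (b(Q, W) = 4*(W/2 - 4/(-3)) = 4*(W*(1/2) - 4*(-1/3)) = 4*(W/2 + 4/3) = 4*(4/3 + W/2) = 16/3 + 2*W)
A(w, J) = w (A(w, J) = 0 + w = w)
(A(1, -2)*r(b(-4, 2)))*(-4 - 1) = (1*(16/3 + 2*2)**2)*(-4 - 1) = (1*(16/3 + 4)**2)*(-5) = (1*(28/3)**2)*(-5) = (1*(784/9))*(-5) = (784/9)*(-5) = -3920/9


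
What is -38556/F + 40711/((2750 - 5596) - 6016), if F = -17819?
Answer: -383746037/157911978 ≈ -2.4301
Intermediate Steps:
-38556/F + 40711/((2750 - 5596) - 6016) = -38556/(-17819) + 40711/((2750 - 5596) - 6016) = -38556*(-1/17819) + 40711/(-2846 - 6016) = 38556/17819 + 40711/(-8862) = 38556/17819 + 40711*(-1/8862) = 38556/17819 - 40711/8862 = -383746037/157911978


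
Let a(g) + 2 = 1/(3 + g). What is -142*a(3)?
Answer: 781/3 ≈ 260.33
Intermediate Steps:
a(g) = -2 + 1/(3 + g)
-142*a(3) = -142*(-5 - 2*3)/(3 + 3) = -142*(-5 - 6)/6 = -71*(-11)/3 = -142*(-11/6) = 781/3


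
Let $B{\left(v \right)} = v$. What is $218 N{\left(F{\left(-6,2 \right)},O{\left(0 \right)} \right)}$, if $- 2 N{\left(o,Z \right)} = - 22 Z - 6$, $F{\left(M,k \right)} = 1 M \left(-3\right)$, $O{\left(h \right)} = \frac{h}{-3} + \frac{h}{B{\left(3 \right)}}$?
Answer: $654$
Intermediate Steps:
$O{\left(h \right)} = 0$ ($O{\left(h \right)} = \frac{h}{-3} + \frac{h}{3} = h \left(- \frac{1}{3}\right) + h \frac{1}{3} = - \frac{h}{3} + \frac{h}{3} = 0$)
$F{\left(M,k \right)} = - 3 M$ ($F{\left(M,k \right)} = M \left(-3\right) = - 3 M$)
$N{\left(o,Z \right)} = 3 + 11 Z$ ($N{\left(o,Z \right)} = - \frac{- 22 Z - 6}{2} = - \frac{-6 - 22 Z}{2} = 3 + 11 Z$)
$218 N{\left(F{\left(-6,2 \right)},O{\left(0 \right)} \right)} = 218 \left(3 + 11 \cdot 0\right) = 218 \left(3 + 0\right) = 218 \cdot 3 = 654$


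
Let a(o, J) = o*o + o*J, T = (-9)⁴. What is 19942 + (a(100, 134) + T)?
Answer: 49903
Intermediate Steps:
T = 6561
a(o, J) = o² + J*o
19942 + (a(100, 134) + T) = 19942 + (100*(134 + 100) + 6561) = 19942 + (100*234 + 6561) = 19942 + (23400 + 6561) = 19942 + 29961 = 49903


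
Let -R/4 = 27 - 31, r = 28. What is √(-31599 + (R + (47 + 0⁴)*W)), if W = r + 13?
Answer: 2*I*√7414 ≈ 172.21*I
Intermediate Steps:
W = 41 (W = 28 + 13 = 41)
R = 16 (R = -4*(27 - 31) = -4*(-4) = 16)
√(-31599 + (R + (47 + 0⁴)*W)) = √(-31599 + (16 + (47 + 0⁴)*41)) = √(-31599 + (16 + (47 + 0)*41)) = √(-31599 + (16 + 47*41)) = √(-31599 + (16 + 1927)) = √(-31599 + 1943) = √(-29656) = 2*I*√7414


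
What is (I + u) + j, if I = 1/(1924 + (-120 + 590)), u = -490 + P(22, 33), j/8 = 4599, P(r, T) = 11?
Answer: 86933323/2394 ≈ 36313.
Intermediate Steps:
j = 36792 (j = 8*4599 = 36792)
u = -479 (u = -490 + 11 = -479)
I = 1/2394 (I = 1/(1924 + 470) = 1/2394 ≈ 0.00041771)
(I + u) + j = (1/2394 - 479) + 36792 = -1146725/2394 + 36792 = 86933323/2394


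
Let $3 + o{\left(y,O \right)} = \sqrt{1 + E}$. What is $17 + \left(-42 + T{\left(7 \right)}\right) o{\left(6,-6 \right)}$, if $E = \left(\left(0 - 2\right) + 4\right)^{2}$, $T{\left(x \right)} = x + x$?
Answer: $101 - 28 \sqrt{5} \approx 38.39$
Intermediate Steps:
$T{\left(x \right)} = 2 x$
$E = 4$ ($E = \left(-2 + 4\right)^{2} = 2^{2} = 4$)
$o{\left(y,O \right)} = -3 + \sqrt{5}$ ($o{\left(y,O \right)} = -3 + \sqrt{1 + 4} = -3 + \sqrt{5}$)
$17 + \left(-42 + T{\left(7 \right)}\right) o{\left(6,-6 \right)} = 17 + \left(-42 + 2 \cdot 7\right) \left(-3 + \sqrt{5}\right) = 17 + \left(-42 + 14\right) \left(-3 + \sqrt{5}\right) = 17 - 28 \left(-3 + \sqrt{5}\right) = 17 + \left(84 - 28 \sqrt{5}\right) = 101 - 28 \sqrt{5}$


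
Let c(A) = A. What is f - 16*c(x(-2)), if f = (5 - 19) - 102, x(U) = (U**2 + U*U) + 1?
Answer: -260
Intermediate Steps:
x(U) = 1 + 2*U**2 (x(U) = (U**2 + U**2) + 1 = 2*U**2 + 1 = 1 + 2*U**2)
f = -116 (f = -14 - 102 = -116)
f - 16*c(x(-2)) = -116 - 16*(1 + 2*(-2)**2) = -116 - 16*(1 + 2*4) = -116 - 16*(1 + 8) = -116 - 16*9 = -116 - 144 = -260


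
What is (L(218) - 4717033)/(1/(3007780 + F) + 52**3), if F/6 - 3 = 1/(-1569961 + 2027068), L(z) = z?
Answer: -2161693548622597160/64439967750578481 ≈ -33.546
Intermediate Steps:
F = 2742644/152369 (F = 18 + 6/(-1569961 + 2027068) = 18 + 6/457107 = 18 + 6*(1/457107) = 18 + 2/152369 = 2742644/152369 ≈ 18.000)
(L(218) - 4717033)/(1/(3007780 + F) + 52**3) = (218 - 4717033)/(1/(3007780 + 2742644/152369) + 52**3) = -4716815/(1/(458295173464/152369) + 140608) = -4716815/(152369/458295173464 + 140608) = -4716815/64439967750578481/458295173464 = -4716815*458295173464/64439967750578481 = -2161693548622597160/64439967750578481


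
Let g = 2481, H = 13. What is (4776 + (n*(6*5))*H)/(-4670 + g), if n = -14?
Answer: 684/2189 ≈ 0.31247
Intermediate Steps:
(4776 + (n*(6*5))*H)/(-4670 + g) = (4776 - 84*5*13)/(-4670 + 2481) = (4776 - 14*30*13)/(-2189) = (4776 - 420*13)*(-1/2189) = (4776 - 5460)*(-1/2189) = -684*(-1/2189) = 684/2189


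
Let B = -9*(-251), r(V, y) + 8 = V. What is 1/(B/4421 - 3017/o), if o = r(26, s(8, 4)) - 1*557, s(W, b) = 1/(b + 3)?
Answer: 340417/2079394 ≈ 0.16371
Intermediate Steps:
s(W, b) = 1/(3 + b)
r(V, y) = -8 + V
B = 2259
o = -539 (o = (-8 + 26) - 1*557 = 18 - 557 = -539)
1/(B/4421 - 3017/o) = 1/(2259/4421 - 3017/(-539)) = 1/(2259*(1/4421) - 3017*(-1/539)) = 1/(2259/4421 + 431/77) = 1/(2079394/340417) = 340417/2079394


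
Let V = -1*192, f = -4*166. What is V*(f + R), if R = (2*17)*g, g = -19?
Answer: 251520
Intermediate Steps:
R = -646 (R = (2*17)*(-19) = 34*(-19) = -646)
f = -664
V = -192
V*(f + R) = -192*(-664 - 646) = -192*(-1310) = 251520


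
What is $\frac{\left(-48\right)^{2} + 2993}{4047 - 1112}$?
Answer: $\frac{5297}{2935} \approx 1.8048$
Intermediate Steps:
$\frac{\left(-48\right)^{2} + 2993}{4047 - 1112} = \frac{2304 + 2993}{2935} = 5297 \cdot \frac{1}{2935} = \frac{5297}{2935}$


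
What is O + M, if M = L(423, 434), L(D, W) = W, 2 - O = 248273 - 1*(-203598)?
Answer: -451435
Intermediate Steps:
O = -451869 (O = 2 - (248273 - 1*(-203598)) = 2 - (248273 + 203598) = 2 - 1*451871 = 2 - 451871 = -451869)
M = 434
O + M = -451869 + 434 = -451435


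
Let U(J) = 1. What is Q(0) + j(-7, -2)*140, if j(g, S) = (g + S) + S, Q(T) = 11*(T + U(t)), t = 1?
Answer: -1529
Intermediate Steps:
Q(T) = 11 + 11*T (Q(T) = 11*(T + 1) = 11*(1 + T) = 11 + 11*T)
j(g, S) = g + 2*S (j(g, S) = (S + g) + S = g + 2*S)
Q(0) + j(-7, -2)*140 = (11 + 11*0) + (-7 + 2*(-2))*140 = (11 + 0) + (-7 - 4)*140 = 11 - 11*140 = 11 - 1540 = -1529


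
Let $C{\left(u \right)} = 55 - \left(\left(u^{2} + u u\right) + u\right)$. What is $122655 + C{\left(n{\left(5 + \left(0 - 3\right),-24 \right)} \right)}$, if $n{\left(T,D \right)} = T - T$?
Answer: $122710$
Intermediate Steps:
$n{\left(T,D \right)} = 0$
$C{\left(u \right)} = 55 - u - 2 u^{2}$ ($C{\left(u \right)} = 55 - \left(\left(u^{2} + u^{2}\right) + u\right) = 55 - \left(2 u^{2} + u\right) = 55 - \left(u + 2 u^{2}\right) = 55 - u - 2 u^{2}$)
$122655 + C{\left(n{\left(5 + \left(0 - 3\right),-24 \right)} \right)} = 122655 - \left(-55 + 2 \cdot 0^{2}\right) = 122655 + \left(55 + 0 - 0\right) = 122655 + \left(55 + 0 + 0\right) = 122655 + 55 = 122710$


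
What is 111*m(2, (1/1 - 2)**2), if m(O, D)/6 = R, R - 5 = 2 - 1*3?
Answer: 2664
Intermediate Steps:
R = 4 (R = 5 + (2 - 1*3) = 5 + (2 - 3) = 5 - 1 = 4)
m(O, D) = 24 (m(O, D) = 6*4 = 24)
111*m(2, (1/1 - 2)**2) = 111*24 = 2664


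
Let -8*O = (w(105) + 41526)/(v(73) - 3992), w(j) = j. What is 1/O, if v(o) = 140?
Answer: 10272/13877 ≈ 0.74022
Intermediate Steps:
O = 13877/10272 (O = -(105 + 41526)/(8*(140 - 3992)) = -41631/(8*(-3852)) = -41631*(-1)/(8*3852) = -⅛*(-13877/1284) = 13877/10272 ≈ 1.3510)
1/O = 1/(13877/10272) = 10272/13877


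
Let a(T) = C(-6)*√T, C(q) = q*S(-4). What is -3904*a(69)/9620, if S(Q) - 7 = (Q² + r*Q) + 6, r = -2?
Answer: 5856*√69/65 ≈ 748.36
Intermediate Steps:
S(Q) = 13 + Q² - 2*Q (S(Q) = 7 + ((Q² - 2*Q) + 6) = 7 + (6 + Q² - 2*Q) = 13 + Q² - 2*Q)
C(q) = 37*q (C(q) = q*(13 + (-4)² - 2*(-4)) = q*(13 + 16 + 8) = q*37 = 37*q)
a(T) = -222*√T (a(T) = (37*(-6))*√T = -222*√T)
-3904*a(69)/9620 = -3904*(-3*√69/130) = -(-5856)*√69/65 = 5856*√69/65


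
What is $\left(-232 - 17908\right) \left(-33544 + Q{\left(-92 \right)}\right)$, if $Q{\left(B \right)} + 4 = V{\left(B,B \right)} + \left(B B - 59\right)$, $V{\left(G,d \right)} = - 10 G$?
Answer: $439405220$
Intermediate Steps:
$Q{\left(B \right)} = -63 + B^{2} - 10 B$ ($Q{\left(B \right)} = -4 - \left(59 + 10 B - B B\right) = -4 - \left(59 - B^{2} + 10 B\right) = -63 + B^{2} - 10 B$)
$\left(-232 - 17908\right) \left(-33544 + Q{\left(-92 \right)}\right) = \left(-232 - 17908\right) \left(-33544 - \left(-857 - 8464\right)\right) = - 18140 \left(-33544 + \left(-63 + 8464 + 920\right)\right) = - 18140 \left(-33544 + 9321\right) = \left(-18140\right) \left(-24223\right) = 439405220$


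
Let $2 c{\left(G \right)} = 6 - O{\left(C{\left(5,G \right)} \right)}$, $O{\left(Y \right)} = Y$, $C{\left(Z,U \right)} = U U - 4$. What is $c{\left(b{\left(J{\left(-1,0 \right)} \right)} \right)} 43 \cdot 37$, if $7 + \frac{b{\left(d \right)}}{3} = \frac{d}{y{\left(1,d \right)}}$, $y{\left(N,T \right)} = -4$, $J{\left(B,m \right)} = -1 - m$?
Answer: $- \frac{10183991}{32} \approx -3.1825 \cdot 10^{5}$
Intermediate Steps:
$b{\left(d \right)} = -21 - \frac{3 d}{4}$ ($b{\left(d \right)} = -21 + 3 \frac{d}{-4} = -21 + 3 d \left(- \frac{1}{4}\right) = -21 + 3 \left(- \frac{d}{4}\right) = -21 - \frac{3 d}{4}$)
$C{\left(Z,U \right)} = -4 + U^{2}$ ($C{\left(Z,U \right)} = U^{2} - 4 = -4 + U^{2}$)
$c{\left(G \right)} = 5 - \frac{G^{2}}{2}$ ($c{\left(G \right)} = \frac{6 - \left(-4 + G^{2}\right)}{2} = \frac{10 - G^{2}}{2} = 5 - \frac{G^{2}}{2}$)
$c{\left(b{\left(J{\left(-1,0 \right)} \right)} \right)} 43 \cdot 37 = \left(5 - \frac{\left(-21 - \frac{3 \left(-1 - 0\right)}{4}\right)^{2}}{2}\right) 43 \cdot 37 = \left(5 - \frac{\left(-21 - \frac{3 \left(-1 + 0\right)}{4}\right)^{2}}{2}\right) 43 \cdot 37 = \left(5 - \frac{\left(-21 - - \frac{3}{4}\right)^{2}}{2}\right) 43 \cdot 37 = \left(5 - \frac{\left(-21 + \frac{3}{4}\right)^{2}}{2}\right) 43 \cdot 37 = \left(5 - \frac{\left(- \frac{81}{4}\right)^{2}}{2}\right) 43 \cdot 37 = \left(5 - \frac{6561}{32}\right) 43 \cdot 37 = \left(- \frac{6401}{32}\right) 43 \cdot 37 = \left(- \frac{275243}{32}\right) 37 = - \frac{10183991}{32}$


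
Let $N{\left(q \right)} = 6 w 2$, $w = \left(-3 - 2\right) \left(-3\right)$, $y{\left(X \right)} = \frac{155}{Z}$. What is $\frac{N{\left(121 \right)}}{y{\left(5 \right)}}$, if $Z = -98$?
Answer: $- \frac{3528}{31} \approx -113.81$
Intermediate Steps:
$y{\left(X \right)} = - \frac{155}{98}$ ($y{\left(X \right)} = \frac{155}{-98} = 155 \left(- \frac{1}{98}\right) = - \frac{155}{98}$)
$w = 15$ ($w = \left(-5\right) \left(-3\right) = 15$)
$N{\left(q \right)} = 180$ ($N{\left(q \right)} = 6 \cdot 15 \cdot 2 = 90 \cdot 2 = 180$)
$\frac{N{\left(121 \right)}}{y{\left(5 \right)}} = \frac{180}{- \frac{155}{98}} = 180 \left(- \frac{98}{155}\right) = - \frac{3528}{31}$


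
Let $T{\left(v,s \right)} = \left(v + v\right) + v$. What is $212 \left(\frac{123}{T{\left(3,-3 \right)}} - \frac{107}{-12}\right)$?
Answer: $\frac{14363}{3} \approx 4787.7$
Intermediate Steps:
$T{\left(v,s \right)} = 3 v$ ($T{\left(v,s \right)} = 2 v + v = 3 v$)
$212 \left(\frac{123}{T{\left(3,-3 \right)}} - \frac{107}{-12}\right) = 212 \left(\frac{123}{3 \cdot 3} - \frac{107}{-12}\right) = 212 \left(\frac{123}{9} - - \frac{107}{12}\right) = 212 \left(123 \cdot \frac{1}{9} + \frac{107}{12}\right) = 212 \left(\frac{41}{3} + \frac{107}{12}\right) = 212 \cdot \frac{271}{12} = \frac{14363}{3}$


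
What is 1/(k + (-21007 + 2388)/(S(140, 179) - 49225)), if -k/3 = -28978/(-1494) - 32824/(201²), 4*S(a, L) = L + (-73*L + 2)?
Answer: -39081768191/2164988490293 ≈ -0.018052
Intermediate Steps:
S(a, L) = ½ - 18*L (S(a, L) = (L + (-73*L + 2))/4 = (L + (2 - 73*L))/4 = (2 - 72*L)/4 = ½ - 18*L)
k = -20772243/372587 (k = -3*(-28978/(-1494) - 32824/(201²)) = -3*(-28978*(-1/1494) - 32824/40401) = -3*(14489/747 - 32824*1/40401) = -3*(14489/747 - 32824/40401) = -3*6924081/372587 = -20772243/372587 ≈ -55.751)
1/(k + (-21007 + 2388)/(S(140, 179) - 49225)) = 1/(-20772243/372587 + (-21007 + 2388)/((½ - 18*179) - 49225)) = 1/(-20772243/372587 - 18619/((½ - 3222) - 49225)) = 1/(-20772243/372587 - 18619/(-6443/2 - 49225)) = 1/(-20772243/372587 - 18619/(-104893/2)) = 1/(-20772243/372587 - 18619*(-2/104893)) = 1/(-20772243/372587 + 37238/104893) = 1/(-2164988490293/39081768191) = -39081768191/2164988490293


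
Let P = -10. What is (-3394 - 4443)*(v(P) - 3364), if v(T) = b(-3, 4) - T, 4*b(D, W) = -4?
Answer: 26293135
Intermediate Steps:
b(D, W) = -1 (b(D, W) = (¼)*(-4) = -1)
v(T) = -1 - T
(-3394 - 4443)*(v(P) - 3364) = (-3394 - 4443)*((-1 - 1*(-10)) - 3364) = -7837*((-1 + 10) - 3364) = -7837*(9 - 3364) = -7837*(-3355) = 26293135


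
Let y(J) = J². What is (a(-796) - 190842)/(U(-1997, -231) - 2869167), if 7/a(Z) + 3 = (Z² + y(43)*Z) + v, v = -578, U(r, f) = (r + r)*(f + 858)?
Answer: 604046617/17007719013 ≈ 0.035516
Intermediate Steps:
U(r, f) = 2*r*(858 + f) (U(r, f) = (2*r)*(858 + f) = 2*r*(858 + f))
a(Z) = 7/(-581 + Z² + 1849*Z) (a(Z) = 7/(-3 + ((Z² + 43²*Z) - 578)) = 7/(-3 + ((Z² + 1849*Z) - 578)) = 7/(-3 + (-578 + Z² + 1849*Z)) = 7/(-581 + Z² + 1849*Z))
(a(-796) - 190842)/(U(-1997, -231) - 2869167) = (7/(-581 + (-796)² + 1849*(-796)) - 190842)/(2*(-1997)*(858 - 231) - 2869167) = (7/(-581 + 633616 - 1471804) - 190842)/(2*(-1997)*627 - 2869167) = (7/(-838769) - 190842)/(-2504238 - 2869167) = (7*(-1/838769) - 190842)/(-5373405) = (-7/838769 - 190842)*(-1/5373405) = -160072353505/838769*(-1/5373405) = 604046617/17007719013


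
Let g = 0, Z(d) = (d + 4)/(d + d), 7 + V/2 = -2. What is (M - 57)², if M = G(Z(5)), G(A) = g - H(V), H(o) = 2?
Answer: 3481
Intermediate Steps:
V = -18 (V = -14 + 2*(-2) = -14 - 4 = -18)
Z(d) = (4 + d)/(2*d) (Z(d) = (4 + d)/((2*d)) = (4 + d)*(1/(2*d)) = (4 + d)/(2*d))
G(A) = -2 (G(A) = 0 - 1*2 = 0 - 2 = -2)
M = -2
(M - 57)² = (-2 - 57)² = (-59)² = 3481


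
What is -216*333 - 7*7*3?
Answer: -72075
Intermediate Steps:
-216*333 - 7*7*3 = -71928 - 49*3 = -71928 - 147 = -72075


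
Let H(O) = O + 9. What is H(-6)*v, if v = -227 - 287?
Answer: -1542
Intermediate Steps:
H(O) = 9 + O
v = -514
H(-6)*v = (9 - 6)*(-514) = 3*(-514) = -1542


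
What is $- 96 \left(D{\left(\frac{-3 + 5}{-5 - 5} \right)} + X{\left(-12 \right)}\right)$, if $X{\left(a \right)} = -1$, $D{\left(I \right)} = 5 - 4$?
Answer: $0$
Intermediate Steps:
$D{\left(I \right)} = 1$
$- 96 \left(D{\left(\frac{-3 + 5}{-5 - 5} \right)} + X{\left(-12 \right)}\right) = - 96 \left(1 - 1\right) = \left(-96\right) 0 = 0$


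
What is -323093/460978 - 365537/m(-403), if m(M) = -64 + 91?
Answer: -168513238697/12446406 ≈ -13539.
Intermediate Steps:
m(M) = 27
-323093/460978 - 365537/m(-403) = -323093/460978 - 365537/27 = -168513238697/12446406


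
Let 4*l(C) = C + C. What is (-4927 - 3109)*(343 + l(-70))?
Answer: -2475088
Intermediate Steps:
l(C) = C/2 (l(C) = (C + C)/4 = (2*C)/4 = C/2)
(-4927 - 3109)*(343 + l(-70)) = (-4927 - 3109)*(343 + (1/2)*(-70)) = -8036*(343 - 35) = -8036*308 = -2475088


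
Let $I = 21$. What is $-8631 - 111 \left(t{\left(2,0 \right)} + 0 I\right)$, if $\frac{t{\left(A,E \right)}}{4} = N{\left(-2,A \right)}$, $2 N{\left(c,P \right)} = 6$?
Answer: $-9963$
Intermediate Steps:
$N{\left(c,P \right)} = 3$ ($N{\left(c,P \right)} = \frac{1}{2} \cdot 6 = 3$)
$t{\left(A,E \right)} = 12$ ($t{\left(A,E \right)} = 4 \cdot 3 = 12$)
$-8631 - 111 \left(t{\left(2,0 \right)} + 0 I\right) = -8631 - 111 \left(12 + 0 \cdot 21\right) = -8631 - 111 \left(12 + 0\right) = -8631 - 1332 = -9963$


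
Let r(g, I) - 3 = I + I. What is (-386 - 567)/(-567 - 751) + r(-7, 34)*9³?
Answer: 68219315/1318 ≈ 51760.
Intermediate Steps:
r(g, I) = 3 + 2*I (r(g, I) = 3 + (I + I) = 3 + 2*I)
(-386 - 567)/(-567 - 751) + r(-7, 34)*9³ = (-386 - 567)/(-567 - 751) + (3 + 2*34)*9³ = -953/(-1318) + (3 + 68)*729 = -953*(-1/1318) + 71*729 = 953/1318 + 51759 = 68219315/1318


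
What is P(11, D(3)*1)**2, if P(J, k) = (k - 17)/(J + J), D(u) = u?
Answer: 49/121 ≈ 0.40496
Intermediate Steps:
P(J, k) = (-17 + k)/(2*J) (P(J, k) = (-17 + k)/((2*J)) = (-17 + k)*(1/(2*J)) = (-17 + k)/(2*J))
P(11, D(3)*1)**2 = ((1/2)*(-17 + 3*1)/11)**2 = ((1/2)*(1/11)*(-17 + 3))**2 = ((1/2)*(1/11)*(-14))**2 = (-7/11)**2 = 49/121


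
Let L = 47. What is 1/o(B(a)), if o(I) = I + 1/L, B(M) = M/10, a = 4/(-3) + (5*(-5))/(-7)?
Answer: 9870/2419 ≈ 4.0802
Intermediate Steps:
a = 47/21 (a = 4*(-⅓) - 25*(-⅐) = -4/3 + 25/7 = 47/21 ≈ 2.2381)
B(M) = M/10 (B(M) = M*(⅒) = M/10)
o(I) = 1/47 + I (o(I) = I + 1/47 = 1/47 + I)
1/o(B(a)) = 1/(1/47 + (⅒)*(47/21)) = 1/(1/47 + 47/210) = 1/(2419/9870) = 9870/2419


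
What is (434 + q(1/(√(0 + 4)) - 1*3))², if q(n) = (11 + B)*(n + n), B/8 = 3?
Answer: 67081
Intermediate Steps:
B = 24 (B = 8*3 = 24)
q(n) = 70*n (q(n) = (11 + 24)*(n + n) = 35*(2*n) = 70*n)
(434 + q(1/(√(0 + 4)) - 1*3))² = (434 + 70*(1/(√(0 + 4)) - 1*3))² = (434 + 70*(1/(√4) - 3))² = (434 + 70*(1/2 - 3))² = (434 + 70*(½ - 3))² = (434 + 70*(-5/2))² = (434 - 175)² = 259² = 67081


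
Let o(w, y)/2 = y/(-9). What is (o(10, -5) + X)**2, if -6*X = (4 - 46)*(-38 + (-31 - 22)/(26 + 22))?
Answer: 1541112049/20736 ≈ 74321.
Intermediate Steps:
o(w, y) = -2*y/9 (o(w, y) = 2*(y/(-9)) = 2*(y*(-1/9)) = 2*(-y/9) = -2*y/9)
X = -13139/48 (X = -(4 - 46)*(-38 + (-31 - 22)/(26 + 22))/6 = -(-7)*(-38 - 53/48) = -(-7)*(-1877)/48 = -1/6*13139/8 = -13139/48 ≈ -273.73)
(o(10, -5) + X)**2 = (-2/9*(-5) - 13139/48)**2 = (10/9 - 13139/48)**2 = (-39257/144)**2 = 1541112049/20736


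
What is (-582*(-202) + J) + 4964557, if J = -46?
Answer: 5082075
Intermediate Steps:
(-582*(-202) + J) + 4964557 = (-582*(-202) - 46) + 4964557 = (117564 - 46) + 4964557 = 117518 + 4964557 = 5082075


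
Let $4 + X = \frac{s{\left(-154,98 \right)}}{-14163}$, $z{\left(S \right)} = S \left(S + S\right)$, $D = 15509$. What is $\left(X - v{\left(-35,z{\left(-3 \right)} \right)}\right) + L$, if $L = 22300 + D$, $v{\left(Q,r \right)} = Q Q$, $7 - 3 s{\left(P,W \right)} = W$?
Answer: $\frac{1554247711}{42489} \approx 36580.0$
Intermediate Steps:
$z{\left(S \right)} = 2 S^{2}$ ($z{\left(S \right)} = S 2 S = 2 S^{2}$)
$s{\left(P,W \right)} = \frac{7}{3} - \frac{W}{3}$
$v{\left(Q,r \right)} = Q^{2}$
$X = - \frac{169865}{42489}$ ($X = -4 + \frac{\frac{7}{3} - \frac{98}{3}}{-14163} = -4 + \left(\frac{7}{3} - \frac{98}{3}\right) \left(- \frac{1}{14163}\right) = -4 - - \frac{91}{42489} = -4 + \frac{91}{42489} = - \frac{169865}{42489} \approx -3.9979$)
$L = 37809$ ($L = 22300 + 15509 = 37809$)
$\left(X - v{\left(-35,z{\left(-3 \right)} \right)}\right) + L = \left(- \frac{169865}{42489} - \left(-35\right)^{2}\right) + 37809 = \left(- \frac{169865}{42489} - 1225\right) + 37809 = - \frac{52218890}{42489} + 37809 = \frac{1554247711}{42489}$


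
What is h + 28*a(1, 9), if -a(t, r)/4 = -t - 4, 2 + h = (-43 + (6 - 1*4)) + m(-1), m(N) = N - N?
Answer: 517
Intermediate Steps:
m(N) = 0
h = -43 (h = -2 + ((-43 + (6 - 1*4)) + 0) = -2 + ((-43 + (6 - 4)) + 0) = -2 + ((-43 + 2) + 0) = -2 + (-41 + 0) = -2 - 41 = -43)
a(t, r) = 16 + 4*t (a(t, r) = -4*(-t - 4) = -4*(-4 - t) = 16 + 4*t)
h + 28*a(1, 9) = -43 + 28*(16 + 4*1) = -43 + 28*(16 + 4) = -43 + 28*20 = -43 + 560 = 517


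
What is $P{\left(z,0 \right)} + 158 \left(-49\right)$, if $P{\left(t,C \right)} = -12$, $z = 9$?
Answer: $-7754$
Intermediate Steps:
$P{\left(z,0 \right)} + 158 \left(-49\right) = -12 + 158 \left(-49\right) = -12 - 7742 = -7754$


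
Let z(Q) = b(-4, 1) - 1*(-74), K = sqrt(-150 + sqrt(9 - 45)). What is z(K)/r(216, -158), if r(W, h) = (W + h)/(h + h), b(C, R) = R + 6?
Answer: -12798/29 ≈ -441.31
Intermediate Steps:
b(C, R) = 6 + R
r(W, h) = (W + h)/(2*h) (r(W, h) = (W + h)/((2*h)) = (W + h)*(1/(2*h)) = (W + h)/(2*h))
K = sqrt(-150 + 6*I) (K = sqrt(-150 + sqrt(-36)) = sqrt(-150 + 6*I) ≈ 0.2449 + 12.25*I)
z(Q) = 81 (z(Q) = (6 + 1) - 1*(-74) = 7 + 74 = 81)
z(K)/r(216, -158) = 81/(((1/2)*(216 - 158)/(-158))) = 81/(((1/2)*(-1/158)*58)) = 81/(-29/158) = 81*(-158/29) = -12798/29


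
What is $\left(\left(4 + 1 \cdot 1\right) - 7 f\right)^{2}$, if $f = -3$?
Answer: $676$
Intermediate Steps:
$\left(\left(4 + 1 \cdot 1\right) - 7 f\right)^{2} = \left(\left(4 + 1 \cdot 1\right) - -21\right)^{2} = \left(\left(4 + 1\right) + 21\right)^{2} = \left(5 + 21\right)^{2} = 26^{2} = 676$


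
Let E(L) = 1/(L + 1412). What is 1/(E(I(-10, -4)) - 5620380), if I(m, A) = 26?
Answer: -1438/8082106439 ≈ -1.7792e-7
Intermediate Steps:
E(L) = 1/(1412 + L)
1/(E(I(-10, -4)) - 5620380) = 1/(1/(1412 + 26) - 5620380) = 1/(1/1438 - 5620380) = 1/(-8082106439/1438) = -1438/8082106439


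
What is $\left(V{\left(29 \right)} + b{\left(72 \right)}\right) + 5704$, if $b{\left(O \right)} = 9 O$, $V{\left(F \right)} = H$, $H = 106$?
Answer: $6458$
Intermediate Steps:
$V{\left(F \right)} = 106$
$\left(V{\left(29 \right)} + b{\left(72 \right)}\right) + 5704 = \left(106 + 9 \cdot 72\right) + 5704 = \left(106 + 648\right) + 5704 = 754 + 5704 = 6458$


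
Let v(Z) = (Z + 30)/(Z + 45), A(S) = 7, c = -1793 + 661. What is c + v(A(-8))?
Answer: -58827/52 ≈ -1131.3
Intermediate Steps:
c = -1132
v(Z) = (30 + Z)/(45 + Z)
c + v(A(-8)) = -1132 + (30 + 7)/(45 + 7) = -1132 + 37/52 = -58827/52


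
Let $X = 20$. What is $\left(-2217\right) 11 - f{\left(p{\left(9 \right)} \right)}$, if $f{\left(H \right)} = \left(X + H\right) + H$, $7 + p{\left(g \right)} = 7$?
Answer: $-24407$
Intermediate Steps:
$p{\left(g \right)} = 0$ ($p{\left(g \right)} = -7 + 7 = 0$)
$f{\left(H \right)} = 20 + 2 H$ ($f{\left(H \right)} = \left(20 + H\right) + H = 20 + 2 H$)
$\left(-2217\right) 11 - f{\left(p{\left(9 \right)} \right)} = \left(-2217\right) 11 - \left(20 + 2 \cdot 0\right) = -24387 - \left(20 + 0\right) = -24387 - 20 = -24407$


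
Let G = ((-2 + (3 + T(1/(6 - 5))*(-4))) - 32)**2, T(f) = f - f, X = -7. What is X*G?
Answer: -6727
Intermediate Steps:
T(f) = 0
G = 961 (G = ((-2 + (3 + 0*(-4))) - 32)**2 = ((-2 + (3 + 0)) - 32)**2 = ((-2 + 3) - 32)**2 = (1 - 32)**2 = (-31)**2 = 961)
X*G = -7*961 = -6727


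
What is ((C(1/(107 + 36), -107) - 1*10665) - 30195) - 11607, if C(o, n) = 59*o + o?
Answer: -7502721/143 ≈ -52467.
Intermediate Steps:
C(o, n) = 60*o
((C(1/(107 + 36), -107) - 1*10665) - 30195) - 11607 = ((60/(107 + 36) - 1*10665) - 30195) - 11607 = ((60/143 - 10665) - 30195) - 11607 = (-1525035/143 - 30195) - 11607 = -5842920/143 - 11607 = -7502721/143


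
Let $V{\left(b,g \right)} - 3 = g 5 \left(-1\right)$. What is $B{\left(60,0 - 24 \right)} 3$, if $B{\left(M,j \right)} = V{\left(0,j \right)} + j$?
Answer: $297$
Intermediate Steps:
$V{\left(b,g \right)} = 3 - 5 g$ ($V{\left(b,g \right)} = 3 + g 5 \left(-1\right) = 3 + 5 g \left(-1\right) = 3 - 5 g$)
$B{\left(M,j \right)} = 3 - 4 j$ ($B{\left(M,j \right)} = \left(3 - 5 j\right) + j = 3 - 4 j$)
$B{\left(60,0 - 24 \right)} 3 = \left(3 - 4 \left(0 - 24\right)\right) 3 = \left(3 - -96\right) 3 = \left(3 + 96\right) 3 = 99 \cdot 3 = 297$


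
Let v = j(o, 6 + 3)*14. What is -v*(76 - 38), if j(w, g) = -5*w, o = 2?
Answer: 5320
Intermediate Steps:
v = -140 (v = -5*2*14 = -10*14 = -140)
-v*(76 - 38) = -(-140)*(76 - 38) = -(-140)*38 = -1*(-5320) = 5320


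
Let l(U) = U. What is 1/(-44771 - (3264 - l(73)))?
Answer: -1/47962 ≈ -2.0850e-5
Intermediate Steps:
1/(-44771 - (3264 - l(73))) = 1/(-44771 - (3264 - 1*73)) = 1/(-44771 - (3264 - 73)) = 1/(-44771 - 1*3191) = 1/(-44771 - 3191) = 1/(-47962) = -1/47962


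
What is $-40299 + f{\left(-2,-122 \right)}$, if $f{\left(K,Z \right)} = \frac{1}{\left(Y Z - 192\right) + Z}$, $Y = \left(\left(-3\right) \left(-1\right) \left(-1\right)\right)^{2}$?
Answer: $- \frac{56902189}{1412} \approx -40299.0$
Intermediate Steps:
$Y = 9$ ($Y = \left(3 \left(-1\right)\right)^{2} = \left(-3\right)^{2} = 9$)
$f{\left(K,Z \right)} = \frac{1}{-192 + 10 Z}$ ($f{\left(K,Z \right)} = \frac{1}{\left(9 Z - 192\right) + Z} = \frac{1}{\left(-192 + 9 Z\right) + Z} = \frac{1}{-192 + 10 Z}$)
$-40299 + f{\left(-2,-122 \right)} = -40299 + \frac{1}{2 \left(-96 + 5 \left(-122\right)\right)} = -40299 + \frac{1}{2 \left(-96 - 610\right)} = -40299 + \frac{1}{2 \left(-706\right)} = -40299 + \frac{1}{2} \left(- \frac{1}{706}\right) = -40299 - \frac{1}{1412} = - \frac{56902189}{1412}$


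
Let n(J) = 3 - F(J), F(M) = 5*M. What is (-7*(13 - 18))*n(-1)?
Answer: 280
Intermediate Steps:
n(J) = 3 - 5*J
(-7*(13 - 18))*n(-1) = (-7*(13 - 18))*(3 - 5*(-1)) = (-7*(-5))*(3 + 5) = 35*8 = 280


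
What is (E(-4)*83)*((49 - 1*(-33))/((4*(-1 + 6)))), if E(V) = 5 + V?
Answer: 3403/10 ≈ 340.30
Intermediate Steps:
(E(-4)*83)*((49 - 1*(-33))/((4*(-1 + 6)))) = ((5 - 4)*83)*((49 - 1*(-33))/((4*(-1 + 6)))) = (1*83)*((49 + 33)/((4*5))) = 83*(82/20) = 83*(82*(1/20)) = 83*(41/10) = 3403/10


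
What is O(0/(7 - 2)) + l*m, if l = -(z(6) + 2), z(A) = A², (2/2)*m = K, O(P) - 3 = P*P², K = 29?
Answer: -1099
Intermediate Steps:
O(P) = 3 + P³ (O(P) = 3 + P*P² = 3 + P³)
m = 29
l = -38 (l = -(6² + 2) = -(36 + 2) = -1*38 = -38)
O(0/(7 - 2)) + l*m = (3 + (0/(7 - 2))³) - 38*29 = (3 + (0/5)³) - 1102 = (3 + (0*(⅕))³) - 1102 = (3 + 0³) - 1102 = (3 + 0) - 1102 = 3 - 1102 = -1099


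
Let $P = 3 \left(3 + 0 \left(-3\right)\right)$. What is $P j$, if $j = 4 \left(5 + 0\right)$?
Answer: $180$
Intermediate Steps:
$P = 9$ ($P = 3 \left(3 + 0\right) = 3 \cdot 3 = 9$)
$j = 20$ ($j = 4 \cdot 5 = 20$)
$P j = 9 \cdot 20 = 180$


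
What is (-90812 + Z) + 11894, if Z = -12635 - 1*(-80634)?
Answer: -10919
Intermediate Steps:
Z = 67999 (Z = -12635 + 80634 = 67999)
(-90812 + Z) + 11894 = (-90812 + 67999) + 11894 = -22813 + 11894 = -10919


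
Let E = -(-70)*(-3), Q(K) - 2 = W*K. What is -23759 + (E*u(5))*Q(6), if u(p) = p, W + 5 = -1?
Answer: 11941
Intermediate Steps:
W = -6 (W = -5 - 1 = -6)
Q(K) = 2 - 6*K
E = -210 (E = -14*15 = -210)
-23759 + (E*u(5))*Q(6) = -23759 + (-210*5)*(2 - 6*6) = -23759 - 1050*(2 - 36) = -23759 - 1050*(-34) = -23759 + 35700 = 11941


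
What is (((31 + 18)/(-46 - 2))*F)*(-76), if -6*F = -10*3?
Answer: 4655/12 ≈ 387.92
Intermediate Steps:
F = 5 (F = -(-5)*3/3 = -⅙*(-30) = 5)
(((31 + 18)/(-46 - 2))*F)*(-76) = (((31 + 18)/(-46 - 2))*5)*(-76) = ((49/(-48))*5)*(-76) = ((49*(-1/48))*5)*(-76) = -49/48*5*(-76) = -245/48*(-76) = 4655/12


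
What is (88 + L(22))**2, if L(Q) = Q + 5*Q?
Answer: 48400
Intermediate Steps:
L(Q) = 6*Q
(88 + L(22))**2 = (88 + 6*22)**2 = (88 + 132)**2 = 220**2 = 48400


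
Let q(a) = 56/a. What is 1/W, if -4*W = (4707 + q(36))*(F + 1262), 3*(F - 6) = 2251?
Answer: -108/256592735 ≈ -4.2090e-7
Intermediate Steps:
F = 2269/3 (F = 6 + (⅓)*2251 = 6 + 2251/3 = 2269/3 ≈ 756.33)
W = -256592735/108 (W = -(4707 + 56/36)*(2269/3 + 1262)/4 = -(4707 + 56*(1/36))*6055/(4*3) = -(4707 + 14/9)*6055/(4*3) = -42377*6055/(36*3) = -¼*256592735/27 = -256592735/108 ≈ -2.3759e+6)
1/W = 1/(-256592735/108) = -108/256592735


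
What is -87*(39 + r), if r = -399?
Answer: 31320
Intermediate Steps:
-87*(39 + r) = -87*(39 - 399) = -87*(-360) = 31320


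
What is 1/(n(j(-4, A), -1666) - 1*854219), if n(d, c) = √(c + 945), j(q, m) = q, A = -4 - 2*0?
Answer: -854219/729690100682 - I*√721/729690100682 ≈ -1.1707e-6 - 3.6798e-11*I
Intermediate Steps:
A = -4 (A = -4 + 0 = -4)
n(d, c) = √(945 + c)
1/(n(j(-4, A), -1666) - 1*854219) = 1/(√(945 - 1666) - 1*854219) = 1/(√(-721) - 854219) = 1/(I*√721 - 854219) = 1/(-854219 + I*√721)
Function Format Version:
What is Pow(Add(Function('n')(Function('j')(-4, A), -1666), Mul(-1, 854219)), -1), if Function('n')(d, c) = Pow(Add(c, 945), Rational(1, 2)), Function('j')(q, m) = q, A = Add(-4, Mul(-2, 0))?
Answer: Add(Rational(-854219, 729690100682), Mul(Rational(-1, 729690100682), I, Pow(721, Rational(1, 2)))) ≈ Add(-1.1707e-6, Mul(-3.6798e-11, I))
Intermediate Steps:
A = -4 (A = Add(-4, 0) = -4)
Function('n')(d, c) = Pow(Add(945, c), Rational(1, 2))
Pow(Add(Function('n')(Function('j')(-4, A), -1666), Mul(-1, 854219)), -1) = Pow(Add(Pow(Add(945, -1666), Rational(1, 2)), Mul(-1, 854219)), -1) = Pow(Add(Pow(-721, Rational(1, 2)), -854219), -1) = Pow(Add(Mul(I, Pow(721, Rational(1, 2))), -854219), -1) = Pow(Add(-854219, Mul(I, Pow(721, Rational(1, 2)))), -1)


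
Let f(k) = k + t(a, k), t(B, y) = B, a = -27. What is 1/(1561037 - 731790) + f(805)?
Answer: 645154167/829247 ≈ 778.00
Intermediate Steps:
f(k) = -27 + k (f(k) = k - 27 = -27 + k)
1/(1561037 - 731790) + f(805) = 1/(1561037 - 731790) + (-27 + 805) = 1/829247 + 778 = 645154167/829247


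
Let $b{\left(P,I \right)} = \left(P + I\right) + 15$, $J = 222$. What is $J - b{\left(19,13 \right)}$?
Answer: $175$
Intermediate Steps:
$b{\left(P,I \right)} = 15 + I + P$ ($b{\left(P,I \right)} = \left(I + P\right) + 15 = 15 + I + P$)
$J - b{\left(19,13 \right)} = 222 - \left(15 + 13 + 19\right) = 222 - 47 = 175$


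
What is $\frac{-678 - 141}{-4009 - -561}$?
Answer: $\frac{819}{3448} \approx 0.23753$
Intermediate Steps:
$\frac{-678 - 141}{-4009 - -561} = - \frac{819}{-4009 + 561} = - \frac{819}{-3448} = \left(-819\right) \left(- \frac{1}{3448}\right) = \frac{819}{3448}$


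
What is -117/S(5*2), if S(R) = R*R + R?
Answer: -117/110 ≈ -1.0636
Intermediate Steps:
S(R) = R + R² (S(R) = R² + R = R + R²)
-117/S(5*2) = -117*1/(10*(1 + 5*2)) = -117*1/(10*(1 + 10)) = -117/(10*11) = -117/110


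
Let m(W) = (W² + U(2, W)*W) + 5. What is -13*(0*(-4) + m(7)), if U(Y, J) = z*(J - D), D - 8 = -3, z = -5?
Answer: 208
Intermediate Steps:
D = 5 (D = 8 - 3 = 5)
U(Y, J) = 25 - 5*J (U(Y, J) = -5*(J - 1*5) = -5*(J - 5) = -5*(-5 + J) = 25 - 5*J)
m(W) = 5 + W² + W*(25 - 5*W) (m(W) = (W² + (25 - 5*W)*W) + 5 = (W² + W*(25 - 5*W)) + 5 = 5 + W² + W*(25 - 5*W))
-13*(0*(-4) + m(7)) = -13*(0*(-4) + (5 - 4*7² + 25*7)) = -13*(0 + (5 - 4*49 + 175)) = -13*(0 + (5 - 196 + 175)) = -13*(0 - 16) = -13*(-16) = 208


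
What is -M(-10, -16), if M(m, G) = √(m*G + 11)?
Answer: -3*√19 ≈ -13.077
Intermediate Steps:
M(m, G) = √(11 + G*m) (M(m, G) = √(G*m + 11) = √(11 + G*m))
-M(-10, -16) = -√(11 - 16*(-10)) = -√(11 + 160) = -√171 = -3*√19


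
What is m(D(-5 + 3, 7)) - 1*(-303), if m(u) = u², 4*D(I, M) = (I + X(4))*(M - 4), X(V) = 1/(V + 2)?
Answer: 19513/64 ≈ 304.89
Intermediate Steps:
X(V) = 1/(2 + V)
D(I, M) = (-4 + M)*(⅙ + I)/4 (D(I, M) = ((I + 1/(2 + 4))*(M - 4))/4 = ((I + 1/6)*(-4 + M))/4 = ((I + ⅙)*(-4 + M))/4 = ((⅙ + I)*(-4 + M))/4 = ((-4 + M)*(⅙ + I))/4 = (-4 + M)*(⅙ + I)/4)
m(D(-5 + 3, 7)) - 1*(-303) = (-⅙ - (-5 + 3) + (1/24)*7 + (¼)*(-5 + 3)*7)² - 1*(-303) = (-⅙ - 1*(-2) + 7/24 + (¼)*(-2)*7)² + 303 = (-⅙ + 2 + 7/24 - 7/2)² + 303 = (-11/8)² + 303 = 121/64 + 303 = 19513/64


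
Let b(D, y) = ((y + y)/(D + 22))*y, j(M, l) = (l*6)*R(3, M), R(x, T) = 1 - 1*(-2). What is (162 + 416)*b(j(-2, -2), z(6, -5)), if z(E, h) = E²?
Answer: -749088/7 ≈ -1.0701e+5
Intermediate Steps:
R(x, T) = 3 (R(x, T) = 1 + 2 = 3)
j(M, l) = 18*l (j(M, l) = (l*6)*3 = (6*l)*3 = 18*l)
b(D, y) = 2*y²/(22 + D) (b(D, y) = ((2*y)/(22 + D))*y = (2*y/(22 + D))*y = 2*y²/(22 + D))
(162 + 416)*b(j(-2, -2), z(6, -5)) = (162 + 416)*(2*(6²)²/(22 + 18*(-2))) = 578*(2*36²/(22 - 36)) = 578*(2*1296/(-14)) = 578*(2*1296*(-1/14)) = 578*(-1296/7) = -749088/7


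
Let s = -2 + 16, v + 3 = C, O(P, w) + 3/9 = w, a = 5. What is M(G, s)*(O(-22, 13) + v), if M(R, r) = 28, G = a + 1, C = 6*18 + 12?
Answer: 10892/3 ≈ 3630.7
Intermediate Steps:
O(P, w) = -⅓ + w
C = 120 (C = 108 + 12 = 120)
v = 117 (v = -3 + 120 = 117)
G = 6 (G = 5 + 1 = 6)
s = 14
M(G, s)*(O(-22, 13) + v) = 28*((-⅓ + 13) + 117) = 28*(38/3 + 117) = 28*(389/3) = 10892/3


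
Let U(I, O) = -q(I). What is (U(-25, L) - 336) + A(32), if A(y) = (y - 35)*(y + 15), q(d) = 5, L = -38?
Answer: -482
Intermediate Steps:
U(I, O) = -5 (U(I, O) = -1*5 = -5)
A(y) = (-35 + y)*(15 + y)
(U(-25, L) - 336) + A(32) = (-5 - 336) + (-525 + 32² - 20*32) = -341 + (-525 + 1024 - 640) = -341 - 141 = -482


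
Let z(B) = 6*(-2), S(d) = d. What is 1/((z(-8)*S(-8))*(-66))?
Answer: -1/6336 ≈ -0.00015783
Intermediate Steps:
z(B) = -12
1/((z(-8)*S(-8))*(-66)) = 1/(-12*(-8)*(-66)) = 1/(96*(-66)) = 1/(-6336) = -1/6336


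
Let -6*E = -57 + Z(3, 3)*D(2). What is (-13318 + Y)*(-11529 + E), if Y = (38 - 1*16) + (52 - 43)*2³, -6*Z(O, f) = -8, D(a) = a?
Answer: 457019236/3 ≈ 1.5234e+8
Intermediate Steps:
Z(O, f) = 4/3 (Z(O, f) = -⅙*(-8) = 4/3)
E = 163/18 (E = -(-57 + (4/3)*2)/6 = -(-57 + 8/3)/6 = -⅙*(-163/3) = 163/18 ≈ 9.0556)
Y = 94 (Y = (38 - 16) + 9*8 = 22 + 72 = 94)
(-13318 + Y)*(-11529 + E) = (-13318 + 94)*(-11529 + 163/18) = -13224*(-207359/18) = 457019236/3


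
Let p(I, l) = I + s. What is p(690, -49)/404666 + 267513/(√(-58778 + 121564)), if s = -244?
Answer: 223/202333 + 267513*√62786/62786 ≈ 1067.6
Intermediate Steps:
p(I, l) = -244 + I (p(I, l) = I - 244 = -244 + I)
p(690, -49)/404666 + 267513/(√(-58778 + 121564)) = (-244 + 690)/404666 + 267513/(√(-58778 + 121564)) = 446*(1/404666) + 267513/(√62786) = 223/202333 + 267513*(√62786/62786) = 223/202333 + 267513*√62786/62786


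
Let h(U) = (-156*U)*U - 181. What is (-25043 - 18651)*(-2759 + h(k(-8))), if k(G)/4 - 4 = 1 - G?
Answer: 18559638216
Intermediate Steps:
k(G) = 20 - 4*G (k(G) = 16 + 4*(1 - G) = 16 + (4 - 4*G) = 20 - 4*G)
h(U) = -181 - 156*U**2 (h(U) = -156*U**2 - 181 = -181 - 156*U**2)
(-25043 - 18651)*(-2759 + h(k(-8))) = (-25043 - 18651)*(-2759 + (-181 - 156*(20 - 4*(-8))**2)) = -43694*(-2759 + (-181 - 156*(20 + 32)**2)) = -43694*(-2759 + (-181 - 156*52**2)) = -43694*(-2759 + (-181 - 156*2704)) = -43694*(-2759 + (-181 - 421824)) = -43694*(-2759 - 422005) = -43694*(-424764) = 18559638216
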